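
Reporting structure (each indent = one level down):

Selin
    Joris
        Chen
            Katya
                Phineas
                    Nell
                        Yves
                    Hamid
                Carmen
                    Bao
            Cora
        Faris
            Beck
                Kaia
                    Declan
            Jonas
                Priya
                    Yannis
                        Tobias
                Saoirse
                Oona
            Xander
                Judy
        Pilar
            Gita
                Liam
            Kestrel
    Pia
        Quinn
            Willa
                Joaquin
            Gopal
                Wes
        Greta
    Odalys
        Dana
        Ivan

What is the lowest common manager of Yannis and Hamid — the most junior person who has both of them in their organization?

Joris

Yannis's chain of managers is Priya, Jonas, Faris, Joris, Selin. Hamid's chain of managers is Phineas, Katya, Chen, Joris, Selin. The first manager that appears in both chains is Joris.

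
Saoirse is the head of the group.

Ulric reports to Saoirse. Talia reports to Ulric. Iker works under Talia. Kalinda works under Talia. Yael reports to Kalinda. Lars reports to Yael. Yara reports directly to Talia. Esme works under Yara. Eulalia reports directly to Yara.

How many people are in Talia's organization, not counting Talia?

7

Talia directly manages Iker, Kalinda, Yara. Iker has no reports. Under Kalinda: Yael, Lars (2). Under Yara: Eulalia, Esme (2). So Talia's organization is 3 direct reports plus everyone under them: 1 + 3 + 3 = 7.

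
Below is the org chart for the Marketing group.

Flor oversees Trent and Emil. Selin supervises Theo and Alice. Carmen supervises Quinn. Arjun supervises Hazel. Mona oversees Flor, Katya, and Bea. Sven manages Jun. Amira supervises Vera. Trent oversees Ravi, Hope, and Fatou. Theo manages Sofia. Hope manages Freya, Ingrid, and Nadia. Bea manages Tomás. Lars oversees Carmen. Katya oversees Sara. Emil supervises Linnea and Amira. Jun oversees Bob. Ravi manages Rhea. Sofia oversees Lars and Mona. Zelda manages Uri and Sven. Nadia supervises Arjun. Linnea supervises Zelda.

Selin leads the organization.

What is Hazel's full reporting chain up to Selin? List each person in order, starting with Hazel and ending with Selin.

Hazel -> Arjun -> Nadia -> Hope -> Trent -> Flor -> Mona -> Sofia -> Theo -> Selin

Hazel reports to Arjun. Arjun reports to Nadia. Nadia reports to Hope. Hope reports to Trent. Trent reports to Flor. Flor reports to Mona. Mona reports to Sofia. Sofia reports to Theo. Theo reports to Selin. Selin is at the top.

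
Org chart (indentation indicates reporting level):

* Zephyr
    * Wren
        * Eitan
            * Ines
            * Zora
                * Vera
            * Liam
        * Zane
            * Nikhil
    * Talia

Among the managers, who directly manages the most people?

Eitan

Direct-report counts: Zephyr has 2; Wren has 2; Zane has 1; Eitan has 3; Zora has 1. The largest is 3, held by Eitan.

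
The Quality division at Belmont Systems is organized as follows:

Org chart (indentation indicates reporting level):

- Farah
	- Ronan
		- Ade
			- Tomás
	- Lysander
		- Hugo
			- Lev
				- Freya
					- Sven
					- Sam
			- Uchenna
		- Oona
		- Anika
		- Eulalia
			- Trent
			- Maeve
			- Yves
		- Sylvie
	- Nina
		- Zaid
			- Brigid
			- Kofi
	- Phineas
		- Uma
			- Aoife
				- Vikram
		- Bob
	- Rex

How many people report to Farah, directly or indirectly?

27

Farah directly manages Ronan, Lysander, Nina, Phineas, Rex. Under Ronan: Ade, Tomás (2). Under Lysander: Sylvie, Eulalia, Yves, Maeve, Trent, Anika, Oona, Hugo, Uchenna, Lev, Freya, Sam, Sven (13). Under Nina: Zaid, Kofi, Brigid (3). Under Phineas: Bob, Uma, Aoife, Vikram (4). Rex has no reports. So Farah's organization is 5 direct reports plus everyone under them: 3 + 14 + 4 + 5 + 1 = 27.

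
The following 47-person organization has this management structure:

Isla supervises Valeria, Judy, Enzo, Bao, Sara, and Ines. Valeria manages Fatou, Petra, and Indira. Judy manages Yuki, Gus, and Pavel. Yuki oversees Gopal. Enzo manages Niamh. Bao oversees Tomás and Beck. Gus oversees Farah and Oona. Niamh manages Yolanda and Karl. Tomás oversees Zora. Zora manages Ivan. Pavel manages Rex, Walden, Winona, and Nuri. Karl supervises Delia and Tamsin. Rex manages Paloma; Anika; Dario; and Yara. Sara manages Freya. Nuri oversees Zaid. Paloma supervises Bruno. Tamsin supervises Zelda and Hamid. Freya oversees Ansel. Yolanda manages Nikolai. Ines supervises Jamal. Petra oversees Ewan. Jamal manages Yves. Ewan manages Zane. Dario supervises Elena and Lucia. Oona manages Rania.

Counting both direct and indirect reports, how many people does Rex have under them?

7

Rex directly manages Paloma, Anika, Dario, Yara. Under Paloma: Bruno (1). Anika has no reports. Under Dario: Lucia, Elena (2). Yara has no reports. So Rex's organization is 4 direct reports plus everyone under them: 2 + 1 + 3 + 1 = 7.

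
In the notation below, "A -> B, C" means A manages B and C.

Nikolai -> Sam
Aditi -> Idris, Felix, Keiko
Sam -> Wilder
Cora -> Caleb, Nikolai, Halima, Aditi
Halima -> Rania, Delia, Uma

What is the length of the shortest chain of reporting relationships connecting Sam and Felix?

4

Sam is 2 levels below Cora, and Felix is 2 levels below Cora (their lowest common manager). The shortest path runs up from Sam to Cora and back down to Felix: 2 + 2 = 4 links.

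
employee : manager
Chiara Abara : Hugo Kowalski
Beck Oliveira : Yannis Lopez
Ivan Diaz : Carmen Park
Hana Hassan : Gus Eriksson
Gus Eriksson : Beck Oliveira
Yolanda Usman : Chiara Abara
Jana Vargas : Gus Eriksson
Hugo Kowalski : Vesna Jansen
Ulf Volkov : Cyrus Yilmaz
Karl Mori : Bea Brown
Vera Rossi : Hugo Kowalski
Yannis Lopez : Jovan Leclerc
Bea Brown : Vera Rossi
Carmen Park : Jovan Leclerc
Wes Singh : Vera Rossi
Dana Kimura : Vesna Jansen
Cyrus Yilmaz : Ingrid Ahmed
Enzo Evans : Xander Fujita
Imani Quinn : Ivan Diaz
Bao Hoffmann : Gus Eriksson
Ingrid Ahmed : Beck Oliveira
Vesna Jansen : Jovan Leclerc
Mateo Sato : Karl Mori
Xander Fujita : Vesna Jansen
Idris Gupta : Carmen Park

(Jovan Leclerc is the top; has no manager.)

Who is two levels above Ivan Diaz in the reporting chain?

Ivan Diaz reports to Carmen Park, and Carmen Park reports to Jovan Leclerc. So Ivan Diaz's skip-level manager is Jovan Leclerc.

Jovan Leclerc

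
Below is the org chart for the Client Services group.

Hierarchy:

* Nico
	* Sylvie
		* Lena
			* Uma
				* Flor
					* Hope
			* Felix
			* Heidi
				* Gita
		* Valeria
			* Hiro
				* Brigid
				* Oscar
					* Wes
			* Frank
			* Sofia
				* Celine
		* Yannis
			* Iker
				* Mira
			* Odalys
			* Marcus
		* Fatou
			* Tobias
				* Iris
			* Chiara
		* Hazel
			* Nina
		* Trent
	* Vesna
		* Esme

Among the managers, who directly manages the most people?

Sylvie

Direct-report counts: Nico has 2; Vesna has 1; Sylvie has 6; Hazel has 1; Fatou has 2; Tobias has 1; Yannis has 3; Iker has 1; Valeria has 3; Sofia has 1; Hiro has 2; Oscar has 1; Lena has 3; Heidi has 1; Uma has 1; Flor has 1. The largest is 6, held by Sylvie.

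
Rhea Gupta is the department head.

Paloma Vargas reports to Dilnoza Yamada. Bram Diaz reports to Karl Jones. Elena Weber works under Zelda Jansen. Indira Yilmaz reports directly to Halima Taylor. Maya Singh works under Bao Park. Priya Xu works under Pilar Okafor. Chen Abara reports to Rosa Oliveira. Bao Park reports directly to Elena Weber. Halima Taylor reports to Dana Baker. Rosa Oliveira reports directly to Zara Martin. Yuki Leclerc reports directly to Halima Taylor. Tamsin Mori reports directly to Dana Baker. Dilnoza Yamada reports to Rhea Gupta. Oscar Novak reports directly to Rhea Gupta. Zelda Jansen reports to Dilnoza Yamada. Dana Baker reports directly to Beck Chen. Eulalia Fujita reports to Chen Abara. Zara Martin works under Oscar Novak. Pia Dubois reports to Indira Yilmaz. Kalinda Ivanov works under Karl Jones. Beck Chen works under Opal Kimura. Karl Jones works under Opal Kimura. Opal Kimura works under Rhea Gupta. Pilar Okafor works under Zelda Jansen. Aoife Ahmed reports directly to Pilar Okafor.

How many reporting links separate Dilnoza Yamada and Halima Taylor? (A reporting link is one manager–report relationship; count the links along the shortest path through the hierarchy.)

5

Dilnoza Yamada is 1 level below Rhea Gupta, and Halima Taylor is 4 levels below Rhea Gupta (their lowest common manager). The shortest path runs up from Dilnoza Yamada to Rhea Gupta and back down to Halima Taylor: 1 + 4 = 5 links.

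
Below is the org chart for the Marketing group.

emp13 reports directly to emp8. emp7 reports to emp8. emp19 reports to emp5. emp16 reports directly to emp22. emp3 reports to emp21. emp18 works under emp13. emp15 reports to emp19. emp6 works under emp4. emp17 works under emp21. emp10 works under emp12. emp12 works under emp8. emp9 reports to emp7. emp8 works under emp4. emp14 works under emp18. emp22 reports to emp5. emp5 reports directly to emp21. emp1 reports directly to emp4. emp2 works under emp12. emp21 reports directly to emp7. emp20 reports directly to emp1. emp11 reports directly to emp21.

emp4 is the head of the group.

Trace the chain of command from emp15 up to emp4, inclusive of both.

emp15 -> emp19 -> emp5 -> emp21 -> emp7 -> emp8 -> emp4

emp15 reports to emp19. emp19 reports to emp5. emp5 reports to emp21. emp21 reports to emp7. emp7 reports to emp8. emp8 reports to emp4. emp4 is at the top.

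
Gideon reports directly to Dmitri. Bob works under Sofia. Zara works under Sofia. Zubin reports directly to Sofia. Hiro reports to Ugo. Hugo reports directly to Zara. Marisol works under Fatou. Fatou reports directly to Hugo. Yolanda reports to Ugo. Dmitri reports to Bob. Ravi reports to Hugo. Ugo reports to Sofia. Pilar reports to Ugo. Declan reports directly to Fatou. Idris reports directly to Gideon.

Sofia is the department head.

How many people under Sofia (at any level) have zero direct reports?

The people in Sofia's organization with no one reporting to them are Zubin, Hiro, Pilar, Yolanda, Declan, Marisol, Ravi, Idris. That is 8.

8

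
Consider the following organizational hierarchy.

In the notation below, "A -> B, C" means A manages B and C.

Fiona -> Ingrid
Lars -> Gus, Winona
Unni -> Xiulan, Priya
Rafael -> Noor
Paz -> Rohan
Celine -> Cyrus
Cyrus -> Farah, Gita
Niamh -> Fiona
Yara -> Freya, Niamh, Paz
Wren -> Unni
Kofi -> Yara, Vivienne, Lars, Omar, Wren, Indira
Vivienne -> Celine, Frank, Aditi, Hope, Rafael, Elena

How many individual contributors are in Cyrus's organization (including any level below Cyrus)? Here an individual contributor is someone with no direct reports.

2

The people in Cyrus's organization with no one reporting to them are Gita, Farah. That is 2.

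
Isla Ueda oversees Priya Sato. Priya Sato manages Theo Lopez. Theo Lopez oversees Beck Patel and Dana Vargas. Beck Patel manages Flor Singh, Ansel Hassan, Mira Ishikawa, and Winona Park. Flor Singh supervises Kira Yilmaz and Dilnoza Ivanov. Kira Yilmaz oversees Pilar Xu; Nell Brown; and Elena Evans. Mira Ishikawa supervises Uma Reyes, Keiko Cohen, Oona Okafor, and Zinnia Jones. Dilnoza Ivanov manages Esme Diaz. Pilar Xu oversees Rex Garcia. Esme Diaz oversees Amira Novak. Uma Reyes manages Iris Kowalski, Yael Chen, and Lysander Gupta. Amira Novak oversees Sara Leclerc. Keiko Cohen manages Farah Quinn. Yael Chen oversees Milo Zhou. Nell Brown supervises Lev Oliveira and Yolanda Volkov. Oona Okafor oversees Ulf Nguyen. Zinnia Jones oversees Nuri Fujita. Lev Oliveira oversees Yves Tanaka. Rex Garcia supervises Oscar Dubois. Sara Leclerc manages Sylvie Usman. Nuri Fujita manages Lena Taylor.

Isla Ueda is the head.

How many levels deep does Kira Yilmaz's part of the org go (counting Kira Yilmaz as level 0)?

3

The longest chain under Kira Yilmaz runs Kira Yilmaz → Nell Brown → Lev Oliveira → Yves Tanaka, which is 3 levels below Kira Yilmaz.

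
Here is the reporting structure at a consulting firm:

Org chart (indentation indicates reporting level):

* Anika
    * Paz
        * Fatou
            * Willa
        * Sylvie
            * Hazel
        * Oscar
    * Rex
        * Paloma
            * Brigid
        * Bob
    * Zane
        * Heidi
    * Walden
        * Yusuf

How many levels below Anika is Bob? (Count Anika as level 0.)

Chain from Bob up to Anika: Bob → Rex → Anika. That is 2 steps up, so Bob is 2 levels below Anika.

2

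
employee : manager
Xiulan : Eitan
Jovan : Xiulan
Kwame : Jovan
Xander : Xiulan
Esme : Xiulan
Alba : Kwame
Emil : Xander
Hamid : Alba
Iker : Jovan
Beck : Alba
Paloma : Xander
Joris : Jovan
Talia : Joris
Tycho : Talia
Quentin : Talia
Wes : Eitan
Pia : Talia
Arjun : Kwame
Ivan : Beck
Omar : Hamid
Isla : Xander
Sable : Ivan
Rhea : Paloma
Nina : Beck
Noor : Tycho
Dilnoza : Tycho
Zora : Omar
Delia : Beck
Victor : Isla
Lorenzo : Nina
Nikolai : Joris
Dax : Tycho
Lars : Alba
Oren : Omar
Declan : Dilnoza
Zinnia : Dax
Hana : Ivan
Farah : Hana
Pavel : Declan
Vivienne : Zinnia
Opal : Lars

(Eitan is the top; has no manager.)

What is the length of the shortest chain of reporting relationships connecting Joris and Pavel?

5

Pavel is in Joris's organization: the chain from Pavel up to Joris is Pavel → Declan → Dilnoza → Tycho → Talia → Joris, which is 5 links.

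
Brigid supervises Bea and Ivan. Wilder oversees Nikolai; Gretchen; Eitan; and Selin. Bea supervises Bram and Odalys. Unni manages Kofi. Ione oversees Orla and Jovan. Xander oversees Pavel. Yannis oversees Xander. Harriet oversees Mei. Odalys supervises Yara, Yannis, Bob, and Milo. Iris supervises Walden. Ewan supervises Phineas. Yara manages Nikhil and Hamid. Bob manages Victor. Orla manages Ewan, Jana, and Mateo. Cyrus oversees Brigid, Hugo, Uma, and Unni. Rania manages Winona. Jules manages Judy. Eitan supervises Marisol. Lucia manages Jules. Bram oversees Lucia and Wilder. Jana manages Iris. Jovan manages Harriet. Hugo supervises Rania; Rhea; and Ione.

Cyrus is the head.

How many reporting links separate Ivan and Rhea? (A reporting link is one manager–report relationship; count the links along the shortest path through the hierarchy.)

4

Ivan is 2 levels below Cyrus, and Rhea is 2 levels below Cyrus (their lowest common manager). The shortest path runs up from Ivan to Cyrus and back down to Rhea: 2 + 2 = 4 links.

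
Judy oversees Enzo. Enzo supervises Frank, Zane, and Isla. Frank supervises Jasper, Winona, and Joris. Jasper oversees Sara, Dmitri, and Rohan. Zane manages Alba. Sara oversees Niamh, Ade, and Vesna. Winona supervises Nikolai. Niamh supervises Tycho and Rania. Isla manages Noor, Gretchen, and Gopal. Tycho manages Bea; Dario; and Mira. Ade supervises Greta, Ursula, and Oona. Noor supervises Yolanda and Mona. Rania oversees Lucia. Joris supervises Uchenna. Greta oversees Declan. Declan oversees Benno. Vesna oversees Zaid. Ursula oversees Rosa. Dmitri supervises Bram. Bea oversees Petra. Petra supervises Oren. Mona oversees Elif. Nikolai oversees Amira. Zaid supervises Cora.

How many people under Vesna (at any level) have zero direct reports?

The only person in Vesna's organization with no one reporting to them is Cora. That is 1.

1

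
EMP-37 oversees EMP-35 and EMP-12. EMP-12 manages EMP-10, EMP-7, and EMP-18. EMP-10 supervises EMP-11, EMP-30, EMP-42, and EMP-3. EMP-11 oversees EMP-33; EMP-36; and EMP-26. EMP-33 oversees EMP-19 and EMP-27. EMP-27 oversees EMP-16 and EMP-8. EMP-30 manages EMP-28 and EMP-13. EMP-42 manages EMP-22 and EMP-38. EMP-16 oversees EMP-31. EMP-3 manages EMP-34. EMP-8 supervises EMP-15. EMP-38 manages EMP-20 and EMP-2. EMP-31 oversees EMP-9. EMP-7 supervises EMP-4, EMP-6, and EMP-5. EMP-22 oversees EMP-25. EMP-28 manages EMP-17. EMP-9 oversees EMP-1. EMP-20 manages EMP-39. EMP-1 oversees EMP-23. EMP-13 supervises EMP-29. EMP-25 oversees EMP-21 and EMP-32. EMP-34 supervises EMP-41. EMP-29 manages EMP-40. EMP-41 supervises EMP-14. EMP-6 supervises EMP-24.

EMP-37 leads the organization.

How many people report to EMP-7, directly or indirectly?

4

EMP-7 directly manages EMP-4, EMP-6, EMP-5. EMP-4 has no reports. Under EMP-6: EMP-24 (1). EMP-5 has no reports. So EMP-7's organization is 3 direct reports plus everyone under them: 1 + 2 + 1 = 4.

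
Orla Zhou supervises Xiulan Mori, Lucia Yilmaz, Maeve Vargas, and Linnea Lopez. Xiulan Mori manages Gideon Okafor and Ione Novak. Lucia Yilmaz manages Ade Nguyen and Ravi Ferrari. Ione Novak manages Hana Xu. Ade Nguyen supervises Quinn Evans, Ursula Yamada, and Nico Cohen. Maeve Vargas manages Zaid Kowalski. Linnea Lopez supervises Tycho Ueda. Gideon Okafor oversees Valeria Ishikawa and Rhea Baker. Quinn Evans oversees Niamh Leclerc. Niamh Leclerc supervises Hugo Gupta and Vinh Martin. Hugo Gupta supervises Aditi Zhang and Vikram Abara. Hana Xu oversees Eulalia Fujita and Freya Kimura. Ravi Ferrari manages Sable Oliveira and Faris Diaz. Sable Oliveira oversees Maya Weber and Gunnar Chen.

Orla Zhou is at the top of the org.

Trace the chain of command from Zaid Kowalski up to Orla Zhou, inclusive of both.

Zaid Kowalski -> Maeve Vargas -> Orla Zhou

Zaid Kowalski reports to Maeve Vargas. Maeve Vargas reports to Orla Zhou. Orla Zhou is at the top.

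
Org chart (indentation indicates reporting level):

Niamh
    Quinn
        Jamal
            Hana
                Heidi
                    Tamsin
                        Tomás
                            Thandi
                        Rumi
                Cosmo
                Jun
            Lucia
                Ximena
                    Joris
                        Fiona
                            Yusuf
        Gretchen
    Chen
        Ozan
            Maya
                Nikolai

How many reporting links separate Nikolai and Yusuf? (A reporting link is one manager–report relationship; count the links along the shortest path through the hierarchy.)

Nikolai is 4 levels below Niamh, and Yusuf is 7 levels below Niamh (their lowest common manager). The shortest path runs up from Nikolai to Niamh and back down to Yusuf: 4 + 7 = 11 links.

11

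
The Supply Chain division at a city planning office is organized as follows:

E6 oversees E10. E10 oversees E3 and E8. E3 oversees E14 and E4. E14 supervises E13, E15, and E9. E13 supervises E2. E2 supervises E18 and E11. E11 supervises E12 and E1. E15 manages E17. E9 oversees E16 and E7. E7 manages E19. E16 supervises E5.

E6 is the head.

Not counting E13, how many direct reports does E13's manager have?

E13 reports to E14. E14's other direct reports are E15, E9 — 2 peers.

2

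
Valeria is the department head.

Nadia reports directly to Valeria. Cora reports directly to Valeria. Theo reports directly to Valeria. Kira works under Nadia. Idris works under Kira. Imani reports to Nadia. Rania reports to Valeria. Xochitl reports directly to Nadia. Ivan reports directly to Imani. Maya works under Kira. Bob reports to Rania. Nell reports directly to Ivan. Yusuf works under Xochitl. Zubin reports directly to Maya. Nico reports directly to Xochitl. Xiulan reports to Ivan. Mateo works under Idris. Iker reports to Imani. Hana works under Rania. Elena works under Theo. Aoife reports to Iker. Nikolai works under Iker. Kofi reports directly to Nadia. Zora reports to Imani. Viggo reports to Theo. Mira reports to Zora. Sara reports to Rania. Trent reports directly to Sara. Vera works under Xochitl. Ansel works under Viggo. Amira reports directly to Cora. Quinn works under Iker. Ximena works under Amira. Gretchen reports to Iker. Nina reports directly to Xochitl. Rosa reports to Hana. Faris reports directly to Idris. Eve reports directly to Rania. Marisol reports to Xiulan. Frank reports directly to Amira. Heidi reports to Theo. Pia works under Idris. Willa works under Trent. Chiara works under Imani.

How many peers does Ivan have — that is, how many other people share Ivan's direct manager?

3

Ivan reports to Imani. Imani's other direct reports are Iker, Zora, Chiara — 3 peers.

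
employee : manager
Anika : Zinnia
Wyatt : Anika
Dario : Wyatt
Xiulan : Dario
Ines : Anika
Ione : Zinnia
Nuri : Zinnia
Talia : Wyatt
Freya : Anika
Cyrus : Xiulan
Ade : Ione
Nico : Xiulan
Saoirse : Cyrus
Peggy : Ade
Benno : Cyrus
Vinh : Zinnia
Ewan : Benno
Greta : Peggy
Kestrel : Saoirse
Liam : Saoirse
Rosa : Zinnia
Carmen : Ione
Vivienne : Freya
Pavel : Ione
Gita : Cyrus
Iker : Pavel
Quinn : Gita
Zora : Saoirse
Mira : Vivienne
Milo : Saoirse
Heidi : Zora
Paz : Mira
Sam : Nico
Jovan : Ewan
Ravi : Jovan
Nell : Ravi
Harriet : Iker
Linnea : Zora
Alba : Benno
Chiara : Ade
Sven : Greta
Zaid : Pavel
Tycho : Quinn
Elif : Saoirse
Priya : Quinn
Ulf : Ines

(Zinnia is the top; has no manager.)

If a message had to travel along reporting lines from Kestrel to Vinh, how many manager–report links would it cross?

Kestrel is 7 levels below Zinnia, and Vinh is 1 level below Zinnia (their lowest common manager). The shortest path runs up from Kestrel to Zinnia and back down to Vinh: 7 + 1 = 8 links.

8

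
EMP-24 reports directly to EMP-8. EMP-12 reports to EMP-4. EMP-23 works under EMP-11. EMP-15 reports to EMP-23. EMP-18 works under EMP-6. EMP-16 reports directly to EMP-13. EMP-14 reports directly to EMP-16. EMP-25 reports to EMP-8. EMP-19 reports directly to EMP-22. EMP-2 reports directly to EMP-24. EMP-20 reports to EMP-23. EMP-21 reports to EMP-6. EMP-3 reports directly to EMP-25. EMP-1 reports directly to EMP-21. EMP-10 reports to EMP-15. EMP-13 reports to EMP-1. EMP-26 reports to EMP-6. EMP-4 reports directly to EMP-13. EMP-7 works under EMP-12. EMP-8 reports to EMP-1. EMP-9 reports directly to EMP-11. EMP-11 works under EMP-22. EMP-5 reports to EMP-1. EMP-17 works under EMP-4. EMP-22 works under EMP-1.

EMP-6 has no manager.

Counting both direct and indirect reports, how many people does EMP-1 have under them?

21

EMP-1 directly manages EMP-22, EMP-13, EMP-8, EMP-5. Under EMP-22: EMP-11, EMP-9, EMP-23, EMP-20, EMP-15, EMP-10, EMP-19 (7). Under EMP-13: EMP-16, EMP-14, EMP-4, EMP-12, EMP-7, EMP-17 (6). Under EMP-8: EMP-24, EMP-2, EMP-25, EMP-3 (4). EMP-5 has no reports. So EMP-1's organization is 4 direct reports plus everyone under them: 8 + 7 + 5 + 1 = 21.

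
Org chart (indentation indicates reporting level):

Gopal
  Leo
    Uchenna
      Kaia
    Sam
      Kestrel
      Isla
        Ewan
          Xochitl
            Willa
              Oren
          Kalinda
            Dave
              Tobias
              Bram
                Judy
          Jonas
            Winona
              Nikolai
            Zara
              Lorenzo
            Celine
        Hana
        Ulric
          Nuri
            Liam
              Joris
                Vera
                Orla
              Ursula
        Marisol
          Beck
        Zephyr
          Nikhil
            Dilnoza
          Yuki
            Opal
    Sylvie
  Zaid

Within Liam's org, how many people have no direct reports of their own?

3

The people in Liam's organization with no one reporting to them are Ursula, Orla, Vera. That is 3.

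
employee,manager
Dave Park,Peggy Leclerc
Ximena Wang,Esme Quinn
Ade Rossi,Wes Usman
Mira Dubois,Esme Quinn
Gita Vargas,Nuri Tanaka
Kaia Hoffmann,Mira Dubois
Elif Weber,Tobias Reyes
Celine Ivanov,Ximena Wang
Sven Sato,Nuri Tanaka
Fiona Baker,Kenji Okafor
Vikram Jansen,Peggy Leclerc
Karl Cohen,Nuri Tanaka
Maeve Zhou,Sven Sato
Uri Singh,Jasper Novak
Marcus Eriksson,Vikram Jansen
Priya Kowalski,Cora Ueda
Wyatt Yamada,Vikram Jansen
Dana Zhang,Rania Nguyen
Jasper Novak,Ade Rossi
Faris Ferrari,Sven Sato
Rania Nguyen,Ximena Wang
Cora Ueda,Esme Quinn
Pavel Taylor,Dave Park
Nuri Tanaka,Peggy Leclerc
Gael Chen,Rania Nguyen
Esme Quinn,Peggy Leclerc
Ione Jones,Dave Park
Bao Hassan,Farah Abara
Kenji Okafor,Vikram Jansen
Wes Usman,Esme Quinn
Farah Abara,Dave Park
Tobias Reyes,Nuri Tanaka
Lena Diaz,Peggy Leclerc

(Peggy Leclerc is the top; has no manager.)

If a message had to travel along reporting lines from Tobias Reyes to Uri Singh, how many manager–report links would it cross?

Tobias Reyes is 2 levels below Peggy Leclerc, and Uri Singh is 5 levels below Peggy Leclerc (their lowest common manager). The shortest path runs up from Tobias Reyes to Peggy Leclerc and back down to Uri Singh: 2 + 5 = 7 links.

7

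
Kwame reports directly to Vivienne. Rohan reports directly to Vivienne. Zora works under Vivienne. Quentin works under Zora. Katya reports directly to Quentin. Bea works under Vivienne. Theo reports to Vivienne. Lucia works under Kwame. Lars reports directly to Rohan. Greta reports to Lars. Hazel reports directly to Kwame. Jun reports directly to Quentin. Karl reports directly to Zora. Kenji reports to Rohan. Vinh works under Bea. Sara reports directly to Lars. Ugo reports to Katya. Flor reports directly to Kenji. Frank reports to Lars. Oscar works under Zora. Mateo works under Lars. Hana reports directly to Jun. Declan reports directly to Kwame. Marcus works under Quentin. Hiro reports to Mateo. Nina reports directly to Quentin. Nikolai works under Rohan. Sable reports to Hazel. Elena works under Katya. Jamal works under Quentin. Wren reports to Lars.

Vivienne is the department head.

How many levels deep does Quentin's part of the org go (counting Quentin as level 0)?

The longest chain under Quentin runs Quentin → Jun → Hana, which is 2 levels below Quentin.

2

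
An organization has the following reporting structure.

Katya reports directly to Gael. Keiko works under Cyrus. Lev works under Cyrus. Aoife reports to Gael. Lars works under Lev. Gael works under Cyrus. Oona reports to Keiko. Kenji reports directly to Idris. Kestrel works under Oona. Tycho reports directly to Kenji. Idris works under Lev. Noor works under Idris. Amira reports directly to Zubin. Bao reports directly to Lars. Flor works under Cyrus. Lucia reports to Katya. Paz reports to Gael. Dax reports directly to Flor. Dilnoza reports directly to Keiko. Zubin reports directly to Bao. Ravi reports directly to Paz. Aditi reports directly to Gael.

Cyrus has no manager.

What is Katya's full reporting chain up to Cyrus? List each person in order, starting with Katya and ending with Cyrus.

Katya reports to Gael. Gael reports to Cyrus. Cyrus is at the top.

Katya -> Gael -> Cyrus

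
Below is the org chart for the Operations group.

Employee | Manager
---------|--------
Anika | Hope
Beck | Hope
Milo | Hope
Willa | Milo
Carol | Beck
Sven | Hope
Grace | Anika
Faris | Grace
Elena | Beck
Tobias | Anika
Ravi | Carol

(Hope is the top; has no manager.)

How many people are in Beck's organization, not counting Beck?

3

Beck directly manages Carol, Elena. Under Carol: Ravi (1). Elena has no reports. So Beck's organization is 2 direct reports plus everyone under them: 2 + 1 = 3.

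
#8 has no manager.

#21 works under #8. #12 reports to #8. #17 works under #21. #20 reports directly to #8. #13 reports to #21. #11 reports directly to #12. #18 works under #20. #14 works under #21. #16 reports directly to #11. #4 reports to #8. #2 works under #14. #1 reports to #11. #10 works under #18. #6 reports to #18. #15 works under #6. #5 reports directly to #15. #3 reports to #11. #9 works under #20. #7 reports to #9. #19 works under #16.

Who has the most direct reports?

#8

Direct-report counts: #8 has 4; #20 has 2; #9 has 1; #18 has 2; #6 has 1; #15 has 1; #12 has 1; #11 has 3; #16 has 1; #21 has 3; #14 has 1. The largest is 4, held by #8.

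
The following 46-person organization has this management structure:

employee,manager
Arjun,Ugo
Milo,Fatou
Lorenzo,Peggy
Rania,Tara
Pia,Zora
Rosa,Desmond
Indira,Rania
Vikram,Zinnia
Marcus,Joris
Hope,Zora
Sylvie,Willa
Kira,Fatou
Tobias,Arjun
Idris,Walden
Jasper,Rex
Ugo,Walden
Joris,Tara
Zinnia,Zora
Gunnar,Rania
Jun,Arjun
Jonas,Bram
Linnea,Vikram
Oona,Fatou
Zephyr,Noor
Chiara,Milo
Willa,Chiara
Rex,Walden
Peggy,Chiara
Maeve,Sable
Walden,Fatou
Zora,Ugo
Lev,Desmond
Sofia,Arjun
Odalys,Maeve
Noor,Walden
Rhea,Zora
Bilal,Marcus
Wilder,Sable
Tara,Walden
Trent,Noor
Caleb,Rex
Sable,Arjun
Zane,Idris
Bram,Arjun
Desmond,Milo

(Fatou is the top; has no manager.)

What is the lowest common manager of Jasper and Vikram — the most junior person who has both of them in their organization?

Jasper's chain of managers is Rex, Walden, Fatou. Vikram's chain of managers is Zinnia, Zora, Ugo, Walden, Fatou. The first manager that appears in both chains is Walden.

Walden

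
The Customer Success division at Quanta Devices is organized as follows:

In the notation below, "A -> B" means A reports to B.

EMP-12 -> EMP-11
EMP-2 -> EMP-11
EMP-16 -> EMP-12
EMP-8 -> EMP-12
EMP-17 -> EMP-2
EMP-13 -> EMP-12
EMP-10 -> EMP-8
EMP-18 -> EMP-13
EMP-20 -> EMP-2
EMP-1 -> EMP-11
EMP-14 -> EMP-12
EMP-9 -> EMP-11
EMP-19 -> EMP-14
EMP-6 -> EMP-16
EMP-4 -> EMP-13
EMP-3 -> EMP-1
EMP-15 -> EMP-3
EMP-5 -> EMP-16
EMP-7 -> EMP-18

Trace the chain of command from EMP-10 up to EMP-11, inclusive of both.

EMP-10 -> EMP-8 -> EMP-12 -> EMP-11

EMP-10 reports to EMP-8. EMP-8 reports to EMP-12. EMP-12 reports to EMP-11. EMP-11 is at the top.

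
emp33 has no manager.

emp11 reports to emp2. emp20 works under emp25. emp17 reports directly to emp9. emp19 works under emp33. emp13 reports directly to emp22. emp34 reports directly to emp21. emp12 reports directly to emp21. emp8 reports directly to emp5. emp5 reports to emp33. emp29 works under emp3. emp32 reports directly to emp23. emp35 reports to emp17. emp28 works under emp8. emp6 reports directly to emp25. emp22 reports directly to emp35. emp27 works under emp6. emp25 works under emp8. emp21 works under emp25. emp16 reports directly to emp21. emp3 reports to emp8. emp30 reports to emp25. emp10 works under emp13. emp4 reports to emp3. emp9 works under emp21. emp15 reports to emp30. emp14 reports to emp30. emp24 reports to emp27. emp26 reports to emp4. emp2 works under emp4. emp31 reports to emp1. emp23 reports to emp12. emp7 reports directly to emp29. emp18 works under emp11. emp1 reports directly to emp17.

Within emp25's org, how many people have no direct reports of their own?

9

The people in emp25's organization with no one reporting to them are emp20, emp24, emp15, emp14, emp16, emp32, emp10, emp31, emp34. That is 9.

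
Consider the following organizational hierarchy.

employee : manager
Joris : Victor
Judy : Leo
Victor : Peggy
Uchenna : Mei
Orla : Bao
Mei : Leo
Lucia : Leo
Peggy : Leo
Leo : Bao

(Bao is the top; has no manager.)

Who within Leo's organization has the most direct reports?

Direct-report counts within Leo's organization: Leo has 4; Peggy has 1; Victor has 1; Mei has 1. The largest is 4, held by Leo.

Leo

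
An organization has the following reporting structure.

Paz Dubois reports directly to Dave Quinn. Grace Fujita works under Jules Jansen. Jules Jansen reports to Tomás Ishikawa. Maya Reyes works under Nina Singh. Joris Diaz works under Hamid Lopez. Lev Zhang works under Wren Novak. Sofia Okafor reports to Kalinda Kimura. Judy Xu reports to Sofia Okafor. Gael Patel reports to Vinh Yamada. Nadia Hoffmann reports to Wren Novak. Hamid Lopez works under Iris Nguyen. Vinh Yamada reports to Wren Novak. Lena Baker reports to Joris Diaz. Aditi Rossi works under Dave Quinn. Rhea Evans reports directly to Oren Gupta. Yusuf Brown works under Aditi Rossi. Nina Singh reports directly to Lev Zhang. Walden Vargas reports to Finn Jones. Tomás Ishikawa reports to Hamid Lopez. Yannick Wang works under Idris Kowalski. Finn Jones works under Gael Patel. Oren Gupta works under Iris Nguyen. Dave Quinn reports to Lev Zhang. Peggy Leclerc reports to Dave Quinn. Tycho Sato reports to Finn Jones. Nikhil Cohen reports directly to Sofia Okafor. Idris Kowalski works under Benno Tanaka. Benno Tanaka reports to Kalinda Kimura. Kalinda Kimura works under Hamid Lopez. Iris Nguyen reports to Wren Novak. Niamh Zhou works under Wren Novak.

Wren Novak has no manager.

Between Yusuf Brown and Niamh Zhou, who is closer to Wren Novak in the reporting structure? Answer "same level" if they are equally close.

Niamh Zhou

Yusuf Brown is 4 levels below Wren Novak; Niamh Zhou is 1. Niamh Zhou is higher.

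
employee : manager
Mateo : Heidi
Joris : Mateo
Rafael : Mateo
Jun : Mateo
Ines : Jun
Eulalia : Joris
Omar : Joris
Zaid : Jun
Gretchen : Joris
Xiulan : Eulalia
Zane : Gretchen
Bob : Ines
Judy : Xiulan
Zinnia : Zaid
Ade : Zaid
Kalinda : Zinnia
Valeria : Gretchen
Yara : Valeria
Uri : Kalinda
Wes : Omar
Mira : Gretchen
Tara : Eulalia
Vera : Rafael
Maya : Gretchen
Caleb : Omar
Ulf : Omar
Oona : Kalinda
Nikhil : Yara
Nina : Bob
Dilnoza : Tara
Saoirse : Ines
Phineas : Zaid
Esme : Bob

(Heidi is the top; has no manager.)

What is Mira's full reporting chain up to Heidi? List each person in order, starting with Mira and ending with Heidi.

Mira -> Gretchen -> Joris -> Mateo -> Heidi

Mira reports to Gretchen. Gretchen reports to Joris. Joris reports to Mateo. Mateo reports to Heidi. Heidi is at the top.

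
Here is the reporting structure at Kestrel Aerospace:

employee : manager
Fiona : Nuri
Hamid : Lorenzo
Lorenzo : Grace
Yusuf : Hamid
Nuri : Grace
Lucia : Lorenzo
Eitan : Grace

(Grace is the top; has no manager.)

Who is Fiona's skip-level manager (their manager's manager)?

Fiona reports to Nuri, and Nuri reports to Grace. So Fiona's skip-level manager is Grace.

Grace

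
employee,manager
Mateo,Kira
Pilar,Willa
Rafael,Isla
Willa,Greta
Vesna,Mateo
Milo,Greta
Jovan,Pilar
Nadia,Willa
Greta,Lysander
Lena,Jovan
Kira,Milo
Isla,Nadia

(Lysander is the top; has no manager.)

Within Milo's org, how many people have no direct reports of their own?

1

The only person in Milo's organization with no one reporting to them is Vesna. That is 1.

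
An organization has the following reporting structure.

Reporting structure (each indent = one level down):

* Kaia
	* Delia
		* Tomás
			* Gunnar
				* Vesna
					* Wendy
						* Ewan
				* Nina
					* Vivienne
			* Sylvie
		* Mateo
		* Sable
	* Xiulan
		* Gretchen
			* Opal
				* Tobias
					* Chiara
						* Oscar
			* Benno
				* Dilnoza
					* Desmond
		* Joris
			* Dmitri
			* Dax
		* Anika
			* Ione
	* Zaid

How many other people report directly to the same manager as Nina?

1

Nina reports to Gunnar. Gunnar's other direct reports are Vesna — 1 peer.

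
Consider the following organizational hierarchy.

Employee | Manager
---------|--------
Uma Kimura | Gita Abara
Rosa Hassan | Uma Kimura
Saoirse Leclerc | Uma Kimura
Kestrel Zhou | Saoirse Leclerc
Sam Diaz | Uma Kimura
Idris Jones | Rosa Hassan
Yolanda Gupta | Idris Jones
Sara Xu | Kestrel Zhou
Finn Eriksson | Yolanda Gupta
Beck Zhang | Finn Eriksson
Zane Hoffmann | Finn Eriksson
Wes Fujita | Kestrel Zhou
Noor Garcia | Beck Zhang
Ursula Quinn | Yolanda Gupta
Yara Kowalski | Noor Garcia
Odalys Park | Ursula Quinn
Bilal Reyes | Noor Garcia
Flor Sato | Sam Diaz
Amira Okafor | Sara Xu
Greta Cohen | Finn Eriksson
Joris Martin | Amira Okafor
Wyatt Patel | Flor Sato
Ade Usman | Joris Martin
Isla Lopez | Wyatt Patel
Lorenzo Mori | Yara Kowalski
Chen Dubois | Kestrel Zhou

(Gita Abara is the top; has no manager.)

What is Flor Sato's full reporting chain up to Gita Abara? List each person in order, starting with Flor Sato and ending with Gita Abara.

Flor Sato -> Sam Diaz -> Uma Kimura -> Gita Abara

Flor Sato reports to Sam Diaz. Sam Diaz reports to Uma Kimura. Uma Kimura reports to Gita Abara. Gita Abara is at the top.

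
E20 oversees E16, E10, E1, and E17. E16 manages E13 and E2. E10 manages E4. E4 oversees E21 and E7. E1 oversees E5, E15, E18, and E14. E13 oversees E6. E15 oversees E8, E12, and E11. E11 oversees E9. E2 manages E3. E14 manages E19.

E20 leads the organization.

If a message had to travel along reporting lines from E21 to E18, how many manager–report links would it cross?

E21 is 3 levels below E20, and E18 is 2 levels below E20 (their lowest common manager). The shortest path runs up from E21 to E20 and back down to E18: 3 + 2 = 5 links.

5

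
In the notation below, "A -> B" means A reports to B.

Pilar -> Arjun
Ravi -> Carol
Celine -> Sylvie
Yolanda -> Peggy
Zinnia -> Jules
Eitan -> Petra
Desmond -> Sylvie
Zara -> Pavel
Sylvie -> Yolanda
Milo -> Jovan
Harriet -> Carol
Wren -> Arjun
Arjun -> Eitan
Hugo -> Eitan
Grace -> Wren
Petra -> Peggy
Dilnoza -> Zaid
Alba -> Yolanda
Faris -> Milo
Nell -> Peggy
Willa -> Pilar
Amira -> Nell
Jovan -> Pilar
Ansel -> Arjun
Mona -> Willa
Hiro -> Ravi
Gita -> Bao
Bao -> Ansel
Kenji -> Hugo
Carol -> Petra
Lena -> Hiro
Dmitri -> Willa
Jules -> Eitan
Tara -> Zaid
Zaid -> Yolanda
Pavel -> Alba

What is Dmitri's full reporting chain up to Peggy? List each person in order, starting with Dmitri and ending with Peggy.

Dmitri -> Willa -> Pilar -> Arjun -> Eitan -> Petra -> Peggy

Dmitri reports to Willa. Willa reports to Pilar. Pilar reports to Arjun. Arjun reports to Eitan. Eitan reports to Petra. Petra reports to Peggy. Peggy is at the top.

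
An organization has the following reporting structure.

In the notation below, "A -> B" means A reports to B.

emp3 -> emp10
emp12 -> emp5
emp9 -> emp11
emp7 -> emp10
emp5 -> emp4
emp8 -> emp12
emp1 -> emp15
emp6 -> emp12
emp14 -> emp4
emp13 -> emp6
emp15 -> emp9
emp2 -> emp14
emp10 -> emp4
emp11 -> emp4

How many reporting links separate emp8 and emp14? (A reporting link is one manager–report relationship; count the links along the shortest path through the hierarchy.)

4

emp8 is 3 levels below emp4, and emp14 is 1 level below emp4 (their lowest common manager). The shortest path runs up from emp8 to emp4 and back down to emp14: 3 + 1 = 4 links.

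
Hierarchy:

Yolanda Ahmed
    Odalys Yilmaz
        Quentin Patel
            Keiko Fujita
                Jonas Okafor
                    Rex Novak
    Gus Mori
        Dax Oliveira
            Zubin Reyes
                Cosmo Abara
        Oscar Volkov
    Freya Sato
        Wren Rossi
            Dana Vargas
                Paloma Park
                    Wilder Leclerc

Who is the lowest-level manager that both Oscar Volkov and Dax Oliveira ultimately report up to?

Gus Mori

Oscar Volkov's chain of managers is Gus Mori, Yolanda Ahmed. Dax Oliveira's chain of managers is Gus Mori, Yolanda Ahmed. The first manager that appears in both chains is Gus Mori.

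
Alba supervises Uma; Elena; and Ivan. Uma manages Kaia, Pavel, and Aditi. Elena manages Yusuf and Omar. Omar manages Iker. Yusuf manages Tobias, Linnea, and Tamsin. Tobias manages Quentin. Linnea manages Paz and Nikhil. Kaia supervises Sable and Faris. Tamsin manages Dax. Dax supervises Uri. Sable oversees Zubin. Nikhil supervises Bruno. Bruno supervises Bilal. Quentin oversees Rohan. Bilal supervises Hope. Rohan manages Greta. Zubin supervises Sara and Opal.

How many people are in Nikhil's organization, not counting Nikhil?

3

Nikhil directly manages Bruno. Under Bruno: Bilal, Hope (2). That's 3 in total.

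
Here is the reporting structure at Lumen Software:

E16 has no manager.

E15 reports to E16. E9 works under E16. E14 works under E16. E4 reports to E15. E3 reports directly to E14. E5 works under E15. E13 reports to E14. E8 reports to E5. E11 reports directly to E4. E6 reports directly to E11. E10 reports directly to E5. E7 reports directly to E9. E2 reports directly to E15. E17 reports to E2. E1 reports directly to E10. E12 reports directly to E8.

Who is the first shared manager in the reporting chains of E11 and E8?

E11's chain of managers is E4, E15, E16. E8's chain of managers is E5, E15, E16. The first manager that appears in both chains is E15.

E15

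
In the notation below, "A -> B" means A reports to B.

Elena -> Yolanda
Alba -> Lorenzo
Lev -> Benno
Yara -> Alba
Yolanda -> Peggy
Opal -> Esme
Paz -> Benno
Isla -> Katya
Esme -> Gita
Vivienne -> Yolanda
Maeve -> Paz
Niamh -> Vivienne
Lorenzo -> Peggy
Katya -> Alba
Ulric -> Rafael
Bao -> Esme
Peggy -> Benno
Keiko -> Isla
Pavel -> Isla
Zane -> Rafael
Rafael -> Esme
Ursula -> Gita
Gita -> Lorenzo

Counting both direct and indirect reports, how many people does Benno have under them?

23

Benno directly manages Peggy, Paz, Lev. Under Peggy: Yolanda, Elena, Vivienne, Niamh, Lorenzo, Alba, Yara, Katya, Isla, Keiko, Pavel, Gita, Ursula, Esme, Opal, Rafael, Zane, Ulric, Bao (19). Under Paz: Maeve (1). Lev has no reports. So Benno's organization is 3 direct reports plus everyone under them: 20 + 2 + 1 = 23.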